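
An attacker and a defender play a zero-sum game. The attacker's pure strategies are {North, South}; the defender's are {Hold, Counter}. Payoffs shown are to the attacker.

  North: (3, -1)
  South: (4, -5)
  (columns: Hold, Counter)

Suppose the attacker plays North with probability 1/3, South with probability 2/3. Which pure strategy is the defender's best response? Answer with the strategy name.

Counter

If the defender plays Hold, the attacker's expected payoff is (1/3)·3 + (2/3)·4 = 11/3.
If the defender plays Counter, the attacker's expected payoff is (1/3)·(-1) + (2/3)·(-5) = -11/3.
The defender minimizes the attacker's payoff; the smallest is -11/3, so the best response is Counter.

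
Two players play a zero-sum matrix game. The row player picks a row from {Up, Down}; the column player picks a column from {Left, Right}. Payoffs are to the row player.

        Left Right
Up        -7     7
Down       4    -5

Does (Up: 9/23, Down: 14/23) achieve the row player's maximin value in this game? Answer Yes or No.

Yes

Against Left this mix gives (9/23)·(-7) + (14/23)·4 = -7/23.
Against Right this mix gives (9/23)·7 + (14/23)·(-5) = -7/23.
All of the column player's active replies (Left, Right) yield -7/23, and no column does worse for the row player. The mix makes the column player indifferent and guarantees -7/23, so it is optimal.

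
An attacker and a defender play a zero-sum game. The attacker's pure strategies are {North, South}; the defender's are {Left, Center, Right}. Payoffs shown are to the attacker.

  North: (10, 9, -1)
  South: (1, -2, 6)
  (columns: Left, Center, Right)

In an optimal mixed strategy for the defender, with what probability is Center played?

Row minima: North → -1, South → -2; maximin = -1.
Column maxima: Left → 10, Center → 9, Right → 6; minimax = 6.
-1 ≠ 6, so there is no saddle point; optimal play is mixed.
Left is strictly dominated by Center (it gives the attacker strictly more in every row), so the defender never plays it.
On the remaining 2×2 (North, South vs Center, Right):
Let the attacker play North with probability p. Expected payoff against Center: 9p + (-2)(1−p) = 11p − 2; against Right: (-1)p + 6(1−p) = −7p + 6.
Setting these equal: 11p − 2 = −7p + 6 ⇒ 18p = 8 ⇒ p = 4/9, and the value is (11)·(4/9) − 2 = 26/9.
For the defender: with q = P(Center), equating North's and South's payoffs gives 10q − 1 = −8q + 6 ⇒ q = 7/18.

7/18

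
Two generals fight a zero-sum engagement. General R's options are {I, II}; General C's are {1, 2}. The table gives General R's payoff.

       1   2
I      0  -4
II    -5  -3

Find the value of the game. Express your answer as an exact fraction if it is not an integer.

Row minima: I → -4, II → -5; maximin = -4.
Column maxima: 1 → 0, 2 → -3; minimax = -3.
-4 ≠ -3, so there is no saddle point; optimal play is mixed.
Let General R play I with probability p. Expected payoff against 1: 0p + (-5)(1−p) = 5p − 5; against 2: (-4)p + (-3)(1−p) = −p − 3.
Setting these equal: 5p − 5 = −p − 3 ⇒ 6p = 2 ⇒ p = 1/3, and the value is (5)·(1/3) − 5 = -10/3.
For General C: with q = P(1), equating I's and II's payoffs gives 4q − 4 = −2q − 3 ⇒ q = 1/6.

-10/3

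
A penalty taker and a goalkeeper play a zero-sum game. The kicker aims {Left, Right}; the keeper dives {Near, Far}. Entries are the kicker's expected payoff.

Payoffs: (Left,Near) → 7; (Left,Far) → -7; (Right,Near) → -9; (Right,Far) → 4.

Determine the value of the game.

-35/27

Row minima: Left → -7, Right → -9; maximin = -7.
Column maxima: Near → 7, Far → 4; minimax = 4.
-7 ≠ 4, so there is no saddle point; optimal play is mixed.
Let the kicker play Left with probability p. Expected payoff against Near: 7p + (-9)(1−p) = 16p − 9; against Far: (-7)p + 4(1−p) = −11p + 4.
Setting these equal: 16p − 9 = −11p + 4 ⇒ 27p = 13 ⇒ p = 13/27, and the value is (16)·(13/27) − 9 = -35/27.
For the keeper: with q = P(Near), equating Left's and Right's payoffs gives 14q − 7 = −13q + 4 ⇒ q = 11/27.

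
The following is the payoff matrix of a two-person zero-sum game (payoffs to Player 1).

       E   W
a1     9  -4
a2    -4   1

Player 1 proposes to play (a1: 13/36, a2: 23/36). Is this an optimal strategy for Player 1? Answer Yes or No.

Against E this mix gives (13/36)·9 + (23/36)·(-4) = 25/36.
Against W this mix gives (13/36)·(-4) + (23/36)·1 = -29/36.
Player 2 will play W, holding Player 1 to -29/36. Shifting weight toward the row that does better against W would raise this floor (the equalizing mix achieves -7/18 against both W and E), so the proposed strategy is not optimal.

No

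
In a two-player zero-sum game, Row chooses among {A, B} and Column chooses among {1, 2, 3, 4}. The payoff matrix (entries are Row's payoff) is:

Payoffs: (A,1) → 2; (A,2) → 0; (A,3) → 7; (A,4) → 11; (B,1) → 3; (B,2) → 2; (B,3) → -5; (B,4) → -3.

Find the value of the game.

Row minima: A → 0, B → -5; maximin = 0.
Column maxima: 1 → 3, 2 → 2, 3 → 7, 4 → 11; minimax = 2.
0 ≠ 2, so there is no saddle point; optimal play is mixed.
1 is strictly dominated by 2 (it gives Row strictly more in every row), so Column never plays it.
4 is strictly dominated by 3 (it gives Row strictly more in every row), so Column never plays it.
On the remaining 2×2 (A, B vs 2, 3):
Let Row play A with probability p. Expected payoff against 2: 0p + 2(1−p) = −2p + 2; against 3: 7p + (-5)(1−p) = 12p − 5.
Setting these equal: −2p + 2 = 12p − 5 ⇒ −14p = -7 ⇒ p = 1/2, and the value is (-2)·(1/2) + 2 = 1.
For Column: with q = P(2), equating A's and B's payoffs gives −7q + 7 = 7q − 5 ⇒ q = 6/7.

1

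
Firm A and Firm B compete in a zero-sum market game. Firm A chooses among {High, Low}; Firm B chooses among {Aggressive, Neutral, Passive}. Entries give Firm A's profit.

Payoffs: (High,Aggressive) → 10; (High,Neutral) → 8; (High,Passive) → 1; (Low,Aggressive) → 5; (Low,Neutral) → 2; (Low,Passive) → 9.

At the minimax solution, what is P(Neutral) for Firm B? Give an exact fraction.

4/7

Row minima: High → 1, Low → 2; maximin = 2.
Column maxima: Aggressive → 10, Neutral → 8, Passive → 9; minimax = 8.
2 ≠ 8, so there is no saddle point; optimal play is mixed.
Aggressive is strictly dominated by Neutral (it gives Firm A strictly more in every row), so Firm B never plays it.
On the remaining 2×2 (High, Low vs Neutral, Passive):
Let Firm A play High with probability p. Expected payoff against Neutral: 8p + 2(1−p) = 6p + 2; against Passive: 1p + 9(1−p) = −8p + 9.
Setting these equal: 6p + 2 = −8p + 9 ⇒ 14p = 7 ⇒ p = 1/2, and the value is (6)·(1/2) + 2 = 5.
For Firm B: with q = P(Neutral), equating High's and Low's payoffs gives 7q + 1 = −7q + 9 ⇒ q = 4/7.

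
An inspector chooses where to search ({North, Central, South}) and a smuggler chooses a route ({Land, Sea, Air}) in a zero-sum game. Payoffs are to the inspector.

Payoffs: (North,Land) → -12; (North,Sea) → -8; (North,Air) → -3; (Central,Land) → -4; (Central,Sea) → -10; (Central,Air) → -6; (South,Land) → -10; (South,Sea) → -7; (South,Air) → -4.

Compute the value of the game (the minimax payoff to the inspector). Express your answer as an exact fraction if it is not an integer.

Row minima: North → -12, Central → -10, South → -10; maximin = -10.
Column maxima: Land → -4, Sea → -7, Air → -3; minimax = -7.
-10 ≠ -7, so there is no saddle point; optimal play is mixed.
Air is strictly dominated by Sea (it gives the inspector strictly more in every row), so the smuggler never plays it.
With Air eliminated, North is strictly dominated by South (South gives the inspector strictly more in every remaining column), so the inspector never plays it.
On the remaining 2×2 (Central, South vs Land, Sea):
Let the inspector play Central with probability p. Expected payoff against Land: (-4)p + (-10)(1−p) = 6p − 10; against Sea: (-10)p + (-7)(1−p) = −3p − 7.
Setting these equal: 6p − 10 = −3p − 7 ⇒ 9p = 3 ⇒ p = 1/3, and the value is (6)·(1/3) − 10 = -8.
For the smuggler: with q = P(Land), equating Central's and South's payoffs gives 6q − 10 = −3q − 7 ⇒ q = 1/3.

-8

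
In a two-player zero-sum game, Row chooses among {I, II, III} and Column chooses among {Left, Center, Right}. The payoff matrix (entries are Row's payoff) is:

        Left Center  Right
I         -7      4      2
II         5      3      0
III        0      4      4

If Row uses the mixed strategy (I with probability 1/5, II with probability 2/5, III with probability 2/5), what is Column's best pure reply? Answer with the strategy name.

If Column plays Left, Row's expected payoff is (1/5)·(-7) + (2/5)·5 + (2/5)·0 = 3/5.
If Column plays Center, Row's expected payoff is (1/5)·4 + (2/5)·3 + (2/5)·4 = 18/5.
If Column plays Right, Row's expected payoff is (1/5)·2 + (2/5)·0 + (2/5)·4 = 2.
Column minimizes Row's payoff; the smallest is 3/5, so the best response is Left.

Left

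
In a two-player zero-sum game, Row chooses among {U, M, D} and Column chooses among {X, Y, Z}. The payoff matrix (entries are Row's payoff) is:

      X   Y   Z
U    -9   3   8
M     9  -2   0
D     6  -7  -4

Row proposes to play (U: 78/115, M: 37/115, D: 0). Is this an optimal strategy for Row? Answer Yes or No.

Against X this mix gives (78/115)·(-9) + (37/115)·9 = -369/115.
Against Y this mix gives (78/115)·3 + (37/115)·(-2) = 32/23.
Against Z this mix gives (78/115)·8 + (37/115)·0 = 624/115.
Column will play X, holding Row to -369/115. Shifting weight toward the row that does better against X would raise this floor (the equalizing mix achieves 9/23 against both X and Y), so the proposed strategy is not optimal.

No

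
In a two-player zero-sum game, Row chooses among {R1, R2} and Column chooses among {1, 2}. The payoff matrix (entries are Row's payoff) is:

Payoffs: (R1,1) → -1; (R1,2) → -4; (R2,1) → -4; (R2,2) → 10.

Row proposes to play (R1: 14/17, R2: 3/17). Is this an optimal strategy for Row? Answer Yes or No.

Against 1 this mix gives (14/17)·(-1) + (3/17)·(-4) = -26/17.
Against 2 this mix gives (14/17)·(-4) + (3/17)·10 = -26/17.
All of Column's active replies (1, 2) yield -26/17, and no column does worse for Row. The mix makes Column indifferent and guarantees -26/17, so it is optimal.

Yes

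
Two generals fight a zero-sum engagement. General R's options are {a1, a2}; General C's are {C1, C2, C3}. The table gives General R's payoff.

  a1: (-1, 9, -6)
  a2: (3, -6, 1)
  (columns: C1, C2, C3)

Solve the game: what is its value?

-27/22

Row minima: a1 → -6, a2 → -6; maximin = -6.
Column maxima: C1 → 3, C2 → 9, C3 → 1; minimax = 1.
-6 ≠ 1, so there is no saddle point; optimal play is mixed.
C1 is strictly dominated by C3 (it gives General R strictly more in every row), so General C never plays it.
On the remaining 2×2 (a1, a2 vs C2, C3):
Let General R play a1 with probability p. Expected payoff against C2: 9p + (-6)(1−p) = 15p − 6; against C3: (-6)p + 1(1−p) = −7p + 1.
Setting these equal: 15p − 6 = −7p + 1 ⇒ 22p = 7 ⇒ p = 7/22, and the value is (15)·(7/22) − 6 = -27/22.
For General C: with q = P(C2), equating a1's and a2's payoffs gives 15q − 6 = −7q + 1 ⇒ q = 7/22.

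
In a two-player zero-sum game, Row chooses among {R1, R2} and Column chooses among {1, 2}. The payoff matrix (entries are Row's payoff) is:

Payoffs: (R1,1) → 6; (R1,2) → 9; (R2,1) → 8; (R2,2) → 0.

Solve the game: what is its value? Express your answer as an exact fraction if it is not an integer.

Row minima: R1 → 6, R2 → 0; maximin = 6.
Column maxima: 1 → 8, 2 → 9; minimax = 8.
6 ≠ 8, so there is no saddle point; optimal play is mixed.
Let Row play R1 with probability p. Expected payoff against 1: 6p + 8(1−p) = −2p + 8; against 2: 9p + 0(1−p) = 9p.
Setting these equal: −2p + 8 = 9p ⇒ −11p = -8 ⇒ p = 8/11, and the value is (-2)·(8/11) + 8 = 72/11.
For Column: with q = P(1), equating R1's and R2's payoffs gives −3q + 9 = 8q ⇒ q = 9/11.

72/11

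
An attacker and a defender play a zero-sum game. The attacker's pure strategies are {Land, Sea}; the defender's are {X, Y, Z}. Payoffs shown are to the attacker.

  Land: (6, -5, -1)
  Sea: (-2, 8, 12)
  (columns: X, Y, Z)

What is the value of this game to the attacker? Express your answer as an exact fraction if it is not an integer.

Row minima: Land → -5, Sea → -2; maximin = -2.
Column maxima: X → 6, Y → 8, Z → 12; minimax = 6.
-2 ≠ 6, so there is no saddle point; optimal play is mixed.
Z is strictly dominated by Y (it gives the attacker strictly more in every row), so the defender never plays it.
On the remaining 2×2 (Land, Sea vs X, Y):
Let the attacker play Land with probability p. Expected payoff against X: 6p + (-2)(1−p) = 8p − 2; against Y: (-5)p + 8(1−p) = −13p + 8.
Setting these equal: 8p − 2 = −13p + 8 ⇒ 21p = 10 ⇒ p = 10/21, and the value is (8)·(10/21) − 2 = 38/21.
For the defender: with q = P(X), equating Land's and Sea's payoffs gives 11q − 5 = −10q + 8 ⇒ q = 13/21.

38/21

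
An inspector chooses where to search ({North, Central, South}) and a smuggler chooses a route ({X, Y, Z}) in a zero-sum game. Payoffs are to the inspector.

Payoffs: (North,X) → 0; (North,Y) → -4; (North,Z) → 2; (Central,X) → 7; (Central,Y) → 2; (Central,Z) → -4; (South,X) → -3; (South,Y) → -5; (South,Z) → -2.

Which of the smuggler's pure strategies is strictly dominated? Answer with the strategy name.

Y holds the inspector's payoff strictly below X in every row: -4 < 0, 2 < 7, -5 < -3.
So X is strictly dominated for the smuggler.

X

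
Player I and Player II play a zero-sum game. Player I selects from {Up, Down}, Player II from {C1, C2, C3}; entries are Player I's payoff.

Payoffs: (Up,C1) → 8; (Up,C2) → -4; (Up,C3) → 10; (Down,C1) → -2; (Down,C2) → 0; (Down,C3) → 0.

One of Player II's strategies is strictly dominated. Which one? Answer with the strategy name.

C3

C1 holds Player I's payoff strictly below C3 in every row: 8 < 10, -2 < 0.
So C3 is strictly dominated for Player II.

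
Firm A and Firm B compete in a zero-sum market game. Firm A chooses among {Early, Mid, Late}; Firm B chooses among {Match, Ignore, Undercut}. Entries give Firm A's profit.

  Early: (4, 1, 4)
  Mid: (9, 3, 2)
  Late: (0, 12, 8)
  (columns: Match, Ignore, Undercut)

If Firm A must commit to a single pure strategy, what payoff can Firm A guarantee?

Row minima: Early → 1, Mid → 2, Late → 0.
The best of these is 2.

2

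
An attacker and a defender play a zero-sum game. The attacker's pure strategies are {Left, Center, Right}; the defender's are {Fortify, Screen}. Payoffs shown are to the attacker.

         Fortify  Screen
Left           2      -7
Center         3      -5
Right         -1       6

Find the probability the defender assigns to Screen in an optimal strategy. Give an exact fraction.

4/15

Row minima: Left → -7, Center → -5, Right → -1; maximin = -1.
Column maxima: Fortify → 3, Screen → 6; minimax = 3.
-1 ≠ 3, so there is no saddle point; optimal play is mixed.
Left is strictly dominated by Center, so the attacker never plays it.
On the remaining 2×2 (Center, Right vs Fortify, Screen):
Let the attacker play Center with probability p. Expected payoff against Fortify: 3p + (-1)(1−p) = 4p − 1; against Screen: (-5)p + 6(1−p) = −11p + 6.
Setting these equal: 4p − 1 = −11p + 6 ⇒ 15p = 7 ⇒ p = 7/15, and the value is (4)·(7/15) − 1 = 13/15.
For the defender: with q = P(Fortify), equating Center's and Right's payoffs gives 8q − 5 = −7q + 6 ⇒ q = 11/15.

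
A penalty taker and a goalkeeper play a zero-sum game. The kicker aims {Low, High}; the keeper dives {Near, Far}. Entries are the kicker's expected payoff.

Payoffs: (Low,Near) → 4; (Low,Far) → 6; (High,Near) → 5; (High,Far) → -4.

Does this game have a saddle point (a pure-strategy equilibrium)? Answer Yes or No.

Row minima: Low → 4, High → -4; maximin = 4.
Column maxima: Near → 5, Far → 6; minimax = 5.
4 ≠ 5, so no pure-strategy equilibrium exists.

No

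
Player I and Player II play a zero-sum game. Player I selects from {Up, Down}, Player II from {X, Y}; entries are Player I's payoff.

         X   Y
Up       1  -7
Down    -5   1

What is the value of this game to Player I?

-17/7

Row minima: Up → -7, Down → -5; maximin = -5.
Column maxima: X → 1, Y → 1; minimax = 1.
-5 ≠ 1, so there is no saddle point; optimal play is mixed.
Let Player I play Up with probability p. Expected payoff against X: 1p + (-5)(1−p) = 6p − 5; against Y: (-7)p + 1(1−p) = −8p + 1.
Setting these equal: 6p − 5 = −8p + 1 ⇒ 14p = 6 ⇒ p = 3/7, and the value is (6)·(3/7) − 5 = -17/7.
For Player II: with q = P(X), equating Up's and Down's payoffs gives 8q − 7 = −6q + 1 ⇒ q = 4/7.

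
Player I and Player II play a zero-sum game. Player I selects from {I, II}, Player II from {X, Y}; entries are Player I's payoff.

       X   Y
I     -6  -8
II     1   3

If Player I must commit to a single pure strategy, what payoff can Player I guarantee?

Row minima: I → -8, II → 1.
The best of these is 1.

1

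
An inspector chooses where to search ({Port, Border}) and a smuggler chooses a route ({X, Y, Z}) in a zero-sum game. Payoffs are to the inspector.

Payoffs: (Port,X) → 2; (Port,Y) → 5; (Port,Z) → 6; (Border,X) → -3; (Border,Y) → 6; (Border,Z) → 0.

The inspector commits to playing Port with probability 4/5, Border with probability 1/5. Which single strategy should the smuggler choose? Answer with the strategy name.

X

If the smuggler plays X, the inspector's expected payoff is (4/5)·2 + (1/5)·(-3) = 1.
If the smuggler plays Y, the inspector's expected payoff is (4/5)·5 + (1/5)·6 = 26/5.
If the smuggler plays Z, the inspector's expected payoff is (4/5)·6 + (1/5)·0 = 24/5.
The smuggler minimizes the inspector's payoff; the smallest is 1, so the best response is X.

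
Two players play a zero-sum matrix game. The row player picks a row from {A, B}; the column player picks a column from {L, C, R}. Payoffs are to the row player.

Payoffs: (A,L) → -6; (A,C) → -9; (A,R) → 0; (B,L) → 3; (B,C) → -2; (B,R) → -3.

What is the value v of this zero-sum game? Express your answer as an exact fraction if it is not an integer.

-27/10

Row minima: A → -9, B → -3; maximin = -3.
Column maxima: L → 3, C → -2, R → 0; minimax = -2.
-3 ≠ -2, so there is no saddle point; optimal play is mixed.
L is strictly dominated by C (it gives the row player strictly more in every row), so the column player never plays it.
On the remaining 2×2 (A, B vs C, R):
Let the row player play A with probability p. Expected payoff against C: (-9)p + (-2)(1−p) = −7p − 2; against R: 0p + (-3)(1−p) = 3p − 3.
Setting these equal: −7p − 2 = 3p − 3 ⇒ −10p = -1 ⇒ p = 1/10, and the value is (-7)·(1/10) − 2 = -27/10.
For the column player: with q = P(C), equating A's and B's payoffs gives −9q = q − 3 ⇒ q = 3/10.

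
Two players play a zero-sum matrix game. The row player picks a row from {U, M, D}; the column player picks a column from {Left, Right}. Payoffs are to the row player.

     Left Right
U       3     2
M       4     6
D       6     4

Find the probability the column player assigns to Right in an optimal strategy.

1/2

Row minima: U → 2, M → 4, D → 4; maximin = 4.
Column maxima: Left → 6, Right → 6; minimax = 6.
4 ≠ 6, so there is no saddle point; optimal play is mixed.
U is strictly dominated by M, so the row player never plays it.
On the remaining 2×2 (M, D vs Left, Right):
Let the row player play M with probability p. Expected payoff against Left: 4p + 6(1−p) = −2p + 6; against Right: 6p + 4(1−p) = 2p + 4.
Setting these equal: −2p + 6 = 2p + 4 ⇒ −4p = -2 ⇒ p = 1/2, and the value is (-2)·(1/2) + 6 = 5.
For the column player: with q = P(Left), equating M's and D's payoffs gives −2q + 6 = 2q + 4 ⇒ q = 1/2.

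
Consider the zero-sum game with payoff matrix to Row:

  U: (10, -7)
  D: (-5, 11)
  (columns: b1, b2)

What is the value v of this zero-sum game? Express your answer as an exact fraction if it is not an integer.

Row minima: U → -7, D → -5; maximin = -5.
Column maxima: b1 → 10, b2 → 11; minimax = 10.
-5 ≠ 10, so there is no saddle point; optimal play is mixed.
Let Row play U with probability p. Expected payoff against b1: 10p + (-5)(1−p) = 15p − 5; against b2: (-7)p + 11(1−p) = −18p + 11.
Setting these equal: 15p − 5 = −18p + 11 ⇒ 33p = 16 ⇒ p = 16/33, and the value is (15)·(16/33) − 5 = 25/11.
For Column: with q = P(b1), equating U's and D's payoffs gives 17q − 7 = −16q + 11 ⇒ q = 6/11.

25/11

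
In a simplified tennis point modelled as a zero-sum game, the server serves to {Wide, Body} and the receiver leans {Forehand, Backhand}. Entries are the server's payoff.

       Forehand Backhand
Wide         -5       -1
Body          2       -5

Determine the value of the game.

Row minima: Wide → -5, Body → -5; maximin = -5.
Column maxima: Forehand → 2, Backhand → -1; minimax = -1.
-5 ≠ -1, so there is no saddle point; optimal play is mixed.
Let the server play Wide with probability p. Expected payoff against Forehand: (-5)p + 2(1−p) = −7p + 2; against Backhand: (-1)p + (-5)(1−p) = 4p − 5.
Setting these equal: −7p + 2 = 4p − 5 ⇒ −11p = -7 ⇒ p = 7/11, and the value is (-7)·(7/11) + 2 = -27/11.
For the receiver: with q = P(Forehand), equating Wide's and Body's payoffs gives −4q − 1 = 7q − 5 ⇒ q = 4/11.

-27/11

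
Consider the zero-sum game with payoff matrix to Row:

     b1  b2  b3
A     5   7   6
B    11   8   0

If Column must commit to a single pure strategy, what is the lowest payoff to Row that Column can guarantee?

6

Column maxima: b1 → 11, b2 → 8, b3 → 6.
The smallest of these is 6.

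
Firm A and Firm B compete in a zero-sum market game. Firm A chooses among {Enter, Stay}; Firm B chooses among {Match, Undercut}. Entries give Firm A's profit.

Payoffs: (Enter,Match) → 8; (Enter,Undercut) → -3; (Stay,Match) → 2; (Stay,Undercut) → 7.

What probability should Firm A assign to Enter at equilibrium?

Row minima: Enter → -3, Stay → 2; maximin = 2.
Column maxima: Match → 8, Undercut → 7; minimax = 7.
2 ≠ 7, so there is no saddle point; optimal play is mixed.
Let Firm A play Enter with probability p. Expected payoff against Match: 8p + 2(1−p) = 6p + 2; against Undercut: (-3)p + 7(1−p) = −10p + 7.
Setting these equal: 6p + 2 = −10p + 7 ⇒ 16p = 5 ⇒ p = 5/16, and the value is (6)·(5/16) + 2 = 31/8.
For Firm B: with q = P(Match), equating Enter's and Stay's payoffs gives 11q − 3 = −5q + 7 ⇒ q = 5/8.

5/16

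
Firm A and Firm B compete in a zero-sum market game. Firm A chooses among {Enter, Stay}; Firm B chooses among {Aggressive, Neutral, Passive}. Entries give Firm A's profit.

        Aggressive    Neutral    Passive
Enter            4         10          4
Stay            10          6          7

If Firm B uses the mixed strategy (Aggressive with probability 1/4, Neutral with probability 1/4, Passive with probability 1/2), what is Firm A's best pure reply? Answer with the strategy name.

Expected payoff of Enter: (1/4)·4 + (1/4)·10 + (1/2)·4 = 11/2.
Expected payoff of Stay: (1/4)·10 + (1/4)·6 + (1/2)·7 = 15/2.
The largest is 15/2, so Firm A's best response is Stay.

Stay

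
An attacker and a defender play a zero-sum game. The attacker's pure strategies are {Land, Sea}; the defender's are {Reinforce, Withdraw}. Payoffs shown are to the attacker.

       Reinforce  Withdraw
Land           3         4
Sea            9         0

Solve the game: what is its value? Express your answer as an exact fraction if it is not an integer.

Row minima: Land → 3, Sea → 0; maximin = 3.
Column maxima: Reinforce → 9, Withdraw → 4; minimax = 4.
3 ≠ 4, so there is no saddle point; optimal play is mixed.
Let the attacker play Land with probability p. Expected payoff against Reinforce: 3p + 9(1−p) = −6p + 9; against Withdraw: 4p + 0(1−p) = 4p.
Setting these equal: −6p + 9 = 4p ⇒ −10p = -9 ⇒ p = 9/10, and the value is (-6)·(9/10) + 9 = 18/5.
For the defender: with q = P(Reinforce), equating Land's and Sea's payoffs gives −q + 4 = 9q ⇒ q = 2/5.

18/5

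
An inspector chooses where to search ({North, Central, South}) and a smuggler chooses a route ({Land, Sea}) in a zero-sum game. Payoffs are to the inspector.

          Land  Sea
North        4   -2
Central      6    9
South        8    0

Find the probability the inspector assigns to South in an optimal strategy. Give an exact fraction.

Row minima: North → -2, Central → 6, South → 0; maximin = 6.
Column maxima: Land → 8, Sea → 9; minimax = 8.
6 ≠ 8, so there is no saddle point; optimal play is mixed.
North is strictly dominated by Central, so the inspector never plays it.
On the remaining 2×2 (Central, South vs Land, Sea):
Let the inspector play Central with probability p. Expected payoff against Land: 6p + 8(1−p) = −2p + 8; against Sea: 9p + 0(1−p) = 9p.
Setting these equal: −2p + 8 = 9p ⇒ −11p = -8 ⇒ p = 8/11, and the value is (-2)·(8/11) + 8 = 72/11.
For the smuggler: with q = P(Land), equating Central's and South's payoffs gives −3q + 9 = 8q ⇒ q = 9/11.

3/11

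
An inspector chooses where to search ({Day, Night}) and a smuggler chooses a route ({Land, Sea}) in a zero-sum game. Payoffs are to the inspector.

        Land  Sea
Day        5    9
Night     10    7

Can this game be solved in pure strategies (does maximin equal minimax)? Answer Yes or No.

No

Row minima: Day → 5, Night → 7; maximin = 7.
Column maxima: Land → 10, Sea → 9; minimax = 9.
7 ≠ 9, so no pure-strategy equilibrium exists.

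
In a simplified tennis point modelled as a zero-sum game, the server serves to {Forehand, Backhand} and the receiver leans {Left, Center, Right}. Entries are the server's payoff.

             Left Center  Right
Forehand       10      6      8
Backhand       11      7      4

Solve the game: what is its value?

Row minima: Forehand → 6, Backhand → 4; maximin = 6.
Column maxima: Left → 11, Center → 7, Right → 8; minimax = 7.
6 ≠ 7, so there is no saddle point; optimal play is mixed.
Left is strictly dominated by Center (it gives the server strictly more in every row), so the receiver never plays it.
On the remaining 2×2 (Forehand, Backhand vs Center, Right):
Let the server play Forehand with probability p. Expected payoff against Center: 6p + 7(1−p) = −p + 7; against Right: 8p + 4(1−p) = 4p + 4.
Setting these equal: −p + 7 = 4p + 4 ⇒ −5p = -3 ⇒ p = 3/5, and the value is (-1)·(3/5) + 7 = 32/5.
For the receiver: with q = P(Center), equating Forehand's and Backhand's payoffs gives −2q + 8 = 3q + 4 ⇒ q = 4/5.

32/5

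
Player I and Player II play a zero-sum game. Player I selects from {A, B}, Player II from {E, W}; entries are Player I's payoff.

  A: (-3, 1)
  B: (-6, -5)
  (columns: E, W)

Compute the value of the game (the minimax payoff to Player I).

Row minima: A → -3, B → -6; maximin = -3.
Column maxima: E → -3, W → 1; minimax = -3.
Since maximin = minimax = -3, there is a saddle point and the value is -3.

-3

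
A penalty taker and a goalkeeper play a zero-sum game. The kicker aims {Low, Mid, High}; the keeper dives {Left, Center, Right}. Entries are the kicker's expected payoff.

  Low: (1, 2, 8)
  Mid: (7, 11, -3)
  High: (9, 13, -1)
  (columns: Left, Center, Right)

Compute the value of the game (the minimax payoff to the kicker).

Row minima: Low → 1, Mid → -3, High → -1; maximin = 1.
Column maxima: Left → 9, Center → 13, Right → 8; minimax = 8.
1 ≠ 8, so there is no saddle point; optimal play is mixed.
Mid is strictly dominated by High, so the kicker never plays it.
Center is strictly dominated by Left (it gives the kicker strictly more in every row), so the keeper never plays it.
On the remaining 2×2 (Low, High vs Left, Right):
Let the kicker play Low with probability p. Expected payoff against Left: 1p + 9(1−p) = −8p + 9; against Right: 8p + (-1)(1−p) = 9p − 1.
Setting these equal: −8p + 9 = 9p − 1 ⇒ −17p = -10 ⇒ p = 10/17, and the value is (-8)·(10/17) + 9 = 73/17.
For the keeper: with q = P(Left), equating Low's and High's payoffs gives −7q + 8 = 10q − 1 ⇒ q = 9/17.

73/17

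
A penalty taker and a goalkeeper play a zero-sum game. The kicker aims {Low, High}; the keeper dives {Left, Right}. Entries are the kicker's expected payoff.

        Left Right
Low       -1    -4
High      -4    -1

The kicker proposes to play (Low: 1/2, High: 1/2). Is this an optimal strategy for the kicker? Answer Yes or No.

Yes

Against Left this mix gives (1/2)·(-1) + (1/2)·(-4) = -5/2.
Against Right this mix gives (1/2)·(-4) + (1/2)·(-1) = -5/2.
All of the keeper's active replies (Left, Right) yield -5/2, and no column does worse for the kicker. The mix makes the keeper indifferent and guarantees -5/2, so it is optimal.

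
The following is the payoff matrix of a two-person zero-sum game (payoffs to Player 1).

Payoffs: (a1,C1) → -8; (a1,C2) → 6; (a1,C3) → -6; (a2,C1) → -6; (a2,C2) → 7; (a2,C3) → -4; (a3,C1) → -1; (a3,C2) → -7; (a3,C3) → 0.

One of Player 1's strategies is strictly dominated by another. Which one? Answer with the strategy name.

a2 gives a strictly higher payoff than a1 against every column: -6 > -8, 7 > 6, -4 > -6.
So a1 is strictly dominated and Player 1 never plays it.

a1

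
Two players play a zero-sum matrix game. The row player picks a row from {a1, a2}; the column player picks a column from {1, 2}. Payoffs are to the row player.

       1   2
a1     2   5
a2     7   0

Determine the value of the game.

7/2

Row minima: a1 → 2, a2 → 0; maximin = 2.
Column maxima: 1 → 7, 2 → 5; minimax = 5.
2 ≠ 5, so there is no saddle point; optimal play is mixed.
Let the row player play a1 with probability p. Expected payoff against 1: 2p + 7(1−p) = −5p + 7; against 2: 5p + 0(1−p) = 5p.
Setting these equal: −5p + 7 = 5p ⇒ −10p = -7 ⇒ p = 7/10, and the value is (-5)·(7/10) + 7 = 7/2.
For the column player: with q = P(1), equating a1's and a2's payoffs gives −3q + 5 = 7q ⇒ q = 1/2.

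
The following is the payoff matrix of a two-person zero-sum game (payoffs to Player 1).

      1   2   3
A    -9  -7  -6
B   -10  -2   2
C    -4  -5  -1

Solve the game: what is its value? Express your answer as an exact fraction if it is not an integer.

-14/3

Row minima: A → -9, B → -10, C → -5; maximin = -5.
Column maxima: 1 → -4, 2 → -2, 3 → 2; minimax = -4.
-5 ≠ -4, so there is no saddle point; optimal play is mixed.
A is strictly dominated by C, so Player 1 never plays it.
3 is strictly dominated by 1 (it gives Player 1 strictly more in every row), so Player 2 never plays it.
On the remaining 2×2 (B, C vs 1, 2):
Let Player 1 play B with probability p. Expected payoff against 1: (-10)p + (-4)(1−p) = −6p − 4; against 2: (-2)p + (-5)(1−p) = 3p − 5.
Setting these equal: −6p − 4 = 3p − 5 ⇒ −9p = -1 ⇒ p = 1/9, and the value is (-6)·(1/9) − 4 = -14/3.
For Player 2: with q = P(1), equating B's and C's payoffs gives −8q − 2 = q − 5 ⇒ q = 1/3.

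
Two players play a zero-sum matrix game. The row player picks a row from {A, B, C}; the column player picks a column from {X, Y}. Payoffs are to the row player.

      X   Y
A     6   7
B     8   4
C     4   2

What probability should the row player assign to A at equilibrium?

4/5

Row minima: A → 6, B → 4, C → 2; maximin = 6.
Column maxima: X → 8, Y → 7; minimax = 7.
6 ≠ 7, so there is no saddle point; optimal play is mixed.
C is strictly dominated by A, so the row player never plays it.
On the remaining 2×2 (A, B vs X, Y):
Let the row player play A with probability p. Expected payoff against X: 6p + 8(1−p) = −2p + 8; against Y: 7p + 4(1−p) = 3p + 4.
Setting these equal: −2p + 8 = 3p + 4 ⇒ −5p = -4 ⇒ p = 4/5, and the value is (-2)·(4/5) + 8 = 32/5.
For the column player: with q = P(X), equating A's and B's payoffs gives −q + 7 = 4q + 4 ⇒ q = 3/5.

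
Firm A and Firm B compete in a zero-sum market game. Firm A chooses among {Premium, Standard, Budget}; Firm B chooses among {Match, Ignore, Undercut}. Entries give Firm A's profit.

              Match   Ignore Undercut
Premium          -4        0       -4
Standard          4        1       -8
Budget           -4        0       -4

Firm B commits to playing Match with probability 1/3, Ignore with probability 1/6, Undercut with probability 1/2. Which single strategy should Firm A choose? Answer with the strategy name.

Expected payoff of Premium: (1/3)·(-4) + (1/6)·0 + (1/2)·(-4) = -10/3.
Expected payoff of Standard: (1/3)·4 + (1/6)·1 + (1/2)·(-8) = -5/2.
Expected payoff of Budget: (1/3)·(-4) + (1/6)·0 + (1/2)·(-4) = -10/3.
The largest is -5/2, so Firm A's best response is Standard.

Standard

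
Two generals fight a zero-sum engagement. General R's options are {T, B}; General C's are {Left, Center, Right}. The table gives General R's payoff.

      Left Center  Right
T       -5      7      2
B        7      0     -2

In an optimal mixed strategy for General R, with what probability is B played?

7/16

Row minima: T → -5, B → -2; maximin = -2.
Column maxima: Left → 7, Center → 7, Right → 2; minimax = 2.
-2 ≠ 2, so there is no saddle point; optimal play is mixed.
Center is strictly dominated by Right (it gives General R strictly more in every row), so General C never plays it.
On the remaining 2×2 (T, B vs Left, Right):
Let General R play T with probability p. Expected payoff against Left: (-5)p + 7(1−p) = −12p + 7; against Right: 2p + (-2)(1−p) = 4p − 2.
Setting these equal: −12p + 7 = 4p − 2 ⇒ −16p = -9 ⇒ p = 9/16, and the value is (-12)·(9/16) + 7 = 1/4.
For General C: with q = P(Left), equating T's and B's payoffs gives −7q + 2 = 9q − 2 ⇒ q = 1/4.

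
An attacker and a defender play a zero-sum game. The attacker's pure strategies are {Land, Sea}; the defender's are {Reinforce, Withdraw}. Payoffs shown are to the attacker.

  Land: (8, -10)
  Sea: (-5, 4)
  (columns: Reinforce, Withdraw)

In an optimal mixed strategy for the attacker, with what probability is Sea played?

Row minima: Land → -10, Sea → -5; maximin = -5.
Column maxima: Reinforce → 8, Withdraw → 4; minimax = 4.
-5 ≠ 4, so there is no saddle point; optimal play is mixed.
Let the attacker play Land with probability p. Expected payoff against Reinforce: 8p + (-5)(1−p) = 13p − 5; against Withdraw: (-10)p + 4(1−p) = −14p + 4.
Setting these equal: 13p − 5 = −14p + 4 ⇒ 27p = 9 ⇒ p = 1/3, and the value is (13)·(1/3) − 5 = -2/3.
For the defender: with q = P(Reinforce), equating Land's and Sea's payoffs gives 18q − 10 = −9q + 4 ⇒ q = 14/27.

2/3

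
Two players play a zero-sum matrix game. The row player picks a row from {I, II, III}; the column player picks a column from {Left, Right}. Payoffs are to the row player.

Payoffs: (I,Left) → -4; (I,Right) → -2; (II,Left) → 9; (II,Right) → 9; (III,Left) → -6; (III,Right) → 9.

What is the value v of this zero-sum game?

9

Row minima: I → -4, II → 9, III → -6; maximin = 9.
Column maxima: Left → 9, Right → 9; minimax = 9.
Since maximin = minimax = 9, there is a saddle point and the value is 9.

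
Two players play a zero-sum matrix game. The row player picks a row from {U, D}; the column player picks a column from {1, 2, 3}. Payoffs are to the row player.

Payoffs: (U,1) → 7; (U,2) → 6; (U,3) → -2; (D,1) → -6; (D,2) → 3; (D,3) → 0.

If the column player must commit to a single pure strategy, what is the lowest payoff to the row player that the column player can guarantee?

0

Column maxima: 1 → 7, 2 → 6, 3 → 0.
The smallest of these is 0.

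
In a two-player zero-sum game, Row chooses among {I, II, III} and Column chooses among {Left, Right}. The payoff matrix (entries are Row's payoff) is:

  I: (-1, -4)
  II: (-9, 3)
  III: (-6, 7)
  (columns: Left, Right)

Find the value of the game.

Row minima: I → -4, II → -9, III → -6; maximin = -4.
Column maxima: Left → -1, Right → 7; minimax = -1.
-4 ≠ -1, so there is no saddle point; optimal play is mixed.
II is strictly dominated by III, so Row never plays it.
On the remaining 2×2 (I, III vs Left, Right):
Let Row play I with probability p. Expected payoff against Left: (-1)p + (-6)(1−p) = 5p − 6; against Right: (-4)p + 7(1−p) = −11p + 7.
Setting these equal: 5p − 6 = −11p + 7 ⇒ 16p = 13 ⇒ p = 13/16, and the value is (5)·(13/16) − 6 = -31/16.
For Column: with q = P(Left), equating I's and III's payoffs gives 3q − 4 = −13q + 7 ⇒ q = 11/16.

-31/16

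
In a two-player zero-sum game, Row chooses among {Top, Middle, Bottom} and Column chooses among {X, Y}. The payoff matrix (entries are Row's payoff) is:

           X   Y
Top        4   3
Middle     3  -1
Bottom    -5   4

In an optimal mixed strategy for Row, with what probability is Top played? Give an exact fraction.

9/10

Row minima: Top → 3, Middle → -1, Bottom → -5; maximin = 3.
Column maxima: X → 4, Y → 4; minimax = 4.
3 ≠ 4, so there is no saddle point; optimal play is mixed.
Middle is strictly dominated by Top, so Row never plays it.
On the remaining 2×2 (Top, Bottom vs X, Y):
Let Row play Top with probability p. Expected payoff against X: 4p + (-5)(1−p) = 9p − 5; against Y: 3p + 4(1−p) = −p + 4.
Setting these equal: 9p − 5 = −p + 4 ⇒ 10p = 9 ⇒ p = 9/10, and the value is (9)·(9/10) − 5 = 31/10.
For Column: with q = P(X), equating Top's and Bottom's payoffs gives q + 3 = −9q + 4 ⇒ q = 1/10.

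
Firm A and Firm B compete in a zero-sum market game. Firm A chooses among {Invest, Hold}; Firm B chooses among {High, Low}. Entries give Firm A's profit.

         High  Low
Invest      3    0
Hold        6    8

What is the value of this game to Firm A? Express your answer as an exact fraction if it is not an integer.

Row minima: Invest → 0, Hold → 6; maximin = 6.
Column maxima: High → 6, Low → 8; minimax = 6.
Since maximin = minimax = 6, there is a saddle point and the value is 6.

6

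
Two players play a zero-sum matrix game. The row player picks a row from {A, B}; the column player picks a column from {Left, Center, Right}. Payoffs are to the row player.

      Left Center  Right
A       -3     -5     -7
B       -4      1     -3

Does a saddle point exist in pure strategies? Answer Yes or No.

Row minima: A → -7, B → -4; maximin = -4.
Column maxima: Left → -3, Center → 1, Right → -3; minimax = -3.
-4 ≠ -3, so no pure-strategy equilibrium exists.

No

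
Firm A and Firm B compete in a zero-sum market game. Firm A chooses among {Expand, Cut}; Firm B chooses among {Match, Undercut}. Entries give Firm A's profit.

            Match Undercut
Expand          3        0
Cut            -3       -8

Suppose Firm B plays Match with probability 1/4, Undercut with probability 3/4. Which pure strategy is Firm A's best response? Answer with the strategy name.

Expand

Expected payoff of Expand: (1/4)·3 + (3/4)·0 = 3/4.
Expected payoff of Cut: (1/4)·(-3) + (3/4)·(-8) = -27/4.
The largest is 3/4, so Firm A's best response is Expand.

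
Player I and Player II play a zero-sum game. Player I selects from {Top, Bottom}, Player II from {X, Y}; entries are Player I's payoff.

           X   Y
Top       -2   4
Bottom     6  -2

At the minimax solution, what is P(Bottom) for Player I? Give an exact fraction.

3/7

Row minima: Top → -2, Bottom → -2; maximin = -2.
Column maxima: X → 6, Y → 4; minimax = 4.
-2 ≠ 4, so there is no saddle point; optimal play is mixed.
Let Player I play Top with probability p. Expected payoff against X: (-2)p + 6(1−p) = −8p + 6; against Y: 4p + (-2)(1−p) = 6p − 2.
Setting these equal: −8p + 6 = 6p − 2 ⇒ −14p = -8 ⇒ p = 4/7, and the value is (-8)·(4/7) + 6 = 10/7.
For Player II: with q = P(X), equating Top's and Bottom's payoffs gives −6q + 4 = 8q − 2 ⇒ q = 3/7.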